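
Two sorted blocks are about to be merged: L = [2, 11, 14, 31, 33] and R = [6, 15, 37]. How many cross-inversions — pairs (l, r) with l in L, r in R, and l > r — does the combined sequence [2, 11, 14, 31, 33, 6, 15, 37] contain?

Count, for every r in R, how many entries of L exceed r:
r = 6: 11, 14, 31, 33 → 4
r = 15: 31, 33 → 2
r = 37: none → 0
Cross-inversions: 4 + 2 + 0 = 6

6 cross-inversions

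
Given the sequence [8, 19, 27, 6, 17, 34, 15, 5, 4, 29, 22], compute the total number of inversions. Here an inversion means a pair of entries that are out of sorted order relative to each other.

For each element, count later entries that are smaller:
8: 3
19: 5
27: 6
6: 2
17: 3
34: 5
15: 2
5: 1
4: 0
29: 1
22: 0
Sum: 3 + 5 + 6 + 2 + 3 + 5 + 2 + 1 + 0 + 1 + 0 = 28

28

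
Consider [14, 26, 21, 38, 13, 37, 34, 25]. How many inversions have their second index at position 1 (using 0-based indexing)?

0

The element at index 1 is 26.
Elements before it: 14
None of them are larger than 26.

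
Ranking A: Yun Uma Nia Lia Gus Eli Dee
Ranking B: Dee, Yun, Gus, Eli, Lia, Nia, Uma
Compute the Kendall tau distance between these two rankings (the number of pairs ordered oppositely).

Assign each item its position (1..7) in the first ordering, then rewrite the second ordering as that position sequence:
positions: Yun→1, Uma→2, Nia→3, Lia→4, Gus→5, Eli→6, Dee→7
second ordering as positions: [7, 1, 5, 6, 4, 3, 2]
Discordant pairs = inversions in this position sequence.
7: 1, 5, 6, 4, 3, 2 → 6
1: 0
5: 4, 3, 2 → 3
6: 4, 3, 2 → 3
4: 3, 2 → 2
3: 2 → 1
2: 0
Total: 6 + 0 + 3 + 3 + 2 + 1 + 0 = 15

15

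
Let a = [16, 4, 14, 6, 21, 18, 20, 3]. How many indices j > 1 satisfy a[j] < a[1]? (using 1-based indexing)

4 such elements

The element at index 1 is 16.
Elements after it: 4, 14, 6, 21, 18, 20, 3
Those smaller than 16: 4, 14, 6, 3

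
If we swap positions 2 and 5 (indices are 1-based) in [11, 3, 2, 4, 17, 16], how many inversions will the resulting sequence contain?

Inversions: 8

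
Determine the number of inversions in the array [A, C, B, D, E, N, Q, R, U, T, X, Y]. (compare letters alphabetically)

2

Element-by-element contributions:
A: 0
C: 1
B: 0
D: 0
E: 0
N: 0
Q: 0
R: 0
U: 1
T: 0
X: 0
Y: 0
Sum: 0 + 1 + 0 + 0 + 0 + 0 + 0 + 0 + 1 + 0 + 0 + 0 = 2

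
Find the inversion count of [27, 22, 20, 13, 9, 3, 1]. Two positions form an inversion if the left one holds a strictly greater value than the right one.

21 inversions

Sweep left to right; for each value list the smaller values that follow it:
27: 6
22: 5
20: 4
13: 3
9: 2
3: 1
1: 0
Sum: 6 + 5 + 4 + 3 + 2 + 1 + 0 = 21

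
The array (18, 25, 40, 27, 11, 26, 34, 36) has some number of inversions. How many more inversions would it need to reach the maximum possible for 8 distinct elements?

19

Maximum inversions for 8 distinct elements is C(8, 2) = 8·7/2 = 28.
Current inversions — for each element, count later smaller elements:
18: 1
25: 1
40: 5
27: 2
11: 0
26: 0
34: 0
36: 0
Current total: 1 + 1 + 5 + 2 + 0 + 0 + 0 + 0 = 9
Shortfall: 28 − 9 = 19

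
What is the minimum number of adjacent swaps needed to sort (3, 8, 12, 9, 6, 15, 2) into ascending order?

The minimum number of adjacent swaps to sort an array equals its inversion count, since every such swap removes exactly one inversion.
Count inversions — for each element, later elements that are smaller:
3: 2 → 1
8: 6, 2 → 2
12: 9, 6, 2 → 3
9: 6, 2 → 2
6: 2 → 1
15: 2 → 1
2: none → 0
Total inversions: 1 + 2 + 3 + 2 + 1 + 1 + 0 = 10

There are 10 swaps.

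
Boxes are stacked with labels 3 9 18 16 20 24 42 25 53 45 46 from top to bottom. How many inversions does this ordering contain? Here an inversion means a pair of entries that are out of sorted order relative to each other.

There are 4 inversions.

Element-by-element contributions:
3 → none → 0
9 → none → 0
18 → 16 → 1
16 → none → 0
20 → none → 0
24 → none → 0
42 → 25 → 1
25 → none → 0
53 → 45, 46 → 2
45 → none → 0
46 → none → 0
Sum: 0 + 0 + 1 + 0 + 0 + 0 + 1 + 0 + 2 + 0 + 0 = 4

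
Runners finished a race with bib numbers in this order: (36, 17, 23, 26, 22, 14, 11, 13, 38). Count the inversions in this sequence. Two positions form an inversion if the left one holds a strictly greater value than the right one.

There are 23 inversions.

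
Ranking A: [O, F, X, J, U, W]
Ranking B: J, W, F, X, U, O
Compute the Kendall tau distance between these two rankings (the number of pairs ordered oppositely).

10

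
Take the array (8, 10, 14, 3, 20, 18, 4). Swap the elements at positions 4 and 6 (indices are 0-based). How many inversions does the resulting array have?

Inversions: 6

Positions 4 and 6 hold 20 and 4; after swapping, the array is [8, 10, 14, 3, 4, 18, 20].
Element-by-element contributions:
8: 2
10: 2
14: 2
3: 0
4: 0
18: 0
20: 0
Sum: 2 + 2 + 2 + 0 + 0 + 0 + 0 = 6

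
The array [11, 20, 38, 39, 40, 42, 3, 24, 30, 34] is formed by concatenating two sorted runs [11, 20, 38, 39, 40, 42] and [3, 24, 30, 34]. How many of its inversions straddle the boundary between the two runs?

There are 18 split inversions.

For each element r of the right run, count left-run elements greater than r:
r = 3: 11, 20, 38, 39, 40, 42 → 6
r = 24: 38, 39, 40, 42 → 4
r = 30: 38, 39, 40, 42 → 4
r = 34: 38, 39, 40, 42 → 4
Cross-inversions: 6 + 4 + 4 + 4 = 18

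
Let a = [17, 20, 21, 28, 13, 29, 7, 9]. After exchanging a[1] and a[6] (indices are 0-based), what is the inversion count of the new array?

13

Positions 1 and 6 hold 20 and 7; after swapping, the array is [17, 7, 21, 28, 13, 29, 20, 9].
For each element, count later entries that are smaller:
17 → 7, 13, 9 → 3
7 → none → 0
21 → 13, 20, 9 → 3
28 → 13, 20, 9 → 3
13 → 9 → 1
29 → 20, 9 → 2
20 → 9 → 1
9 → none → 0
Sum: 3 + 0 + 3 + 3 + 1 + 2 + 1 + 0 = 13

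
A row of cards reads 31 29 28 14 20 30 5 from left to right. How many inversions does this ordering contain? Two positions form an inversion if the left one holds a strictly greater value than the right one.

For each element, count later entries that are smaller:
31: 6
29: 4
28: 3
14: 1
20: 1
30: 1
5: 0
Sum: 6 + 4 + 3 + 1 + 1 + 1 + 0 = 16

16 out-of-order pairs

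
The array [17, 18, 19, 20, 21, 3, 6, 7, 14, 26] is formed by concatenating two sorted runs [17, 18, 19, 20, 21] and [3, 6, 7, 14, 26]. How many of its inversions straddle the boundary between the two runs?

20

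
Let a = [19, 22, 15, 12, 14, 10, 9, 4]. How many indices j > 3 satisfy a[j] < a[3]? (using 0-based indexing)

3 such elements

The element at index 3 is 12.
Elements after it: 14, 10, 9, 4
Those smaller than 12: 10, 9, 4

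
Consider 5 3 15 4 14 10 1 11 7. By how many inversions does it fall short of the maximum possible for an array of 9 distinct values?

18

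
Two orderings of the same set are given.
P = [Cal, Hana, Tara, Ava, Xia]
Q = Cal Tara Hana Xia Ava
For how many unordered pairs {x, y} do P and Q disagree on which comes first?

Assign each item its position (1..5) in the first ordering, then rewrite the second ordering as that position sequence:
positions: Cal→1, Hana→2, Tara→3, Ava→4, Xia→5
second ordering as positions: [1, 3, 2, 5, 4]
Discordant pairs = inversions in this position sequence.
1: 0
3: 2 → 1
2: 0
5: 4 → 1
4: 0
Total: 0 + 1 + 0 + 1 + 0 = 2

There are 2 disagreeing pairs.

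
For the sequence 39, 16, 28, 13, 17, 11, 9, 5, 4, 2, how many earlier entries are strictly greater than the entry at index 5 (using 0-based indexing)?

5

The element at index 5 is 11.
Elements before it: 39, 16, 28, 13, 17
Those larger than 11: 39, 16, 28, 13, 17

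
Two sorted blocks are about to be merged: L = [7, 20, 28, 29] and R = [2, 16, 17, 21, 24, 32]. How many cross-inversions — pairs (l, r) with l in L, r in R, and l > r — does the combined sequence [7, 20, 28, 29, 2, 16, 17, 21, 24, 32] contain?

14

For each element r of the right run, count left-run elements greater than r:
r = 2: 7, 20, 28, 29 → 4
r = 16: 20, 28, 29 → 3
r = 17: 20, 28, 29 → 3
r = 21: 28, 29 → 2
r = 24: 28, 29 → 2
r = 32: none → 0
Cross-inversions: 4 + 3 + 3 + 2 + 2 + 0 = 14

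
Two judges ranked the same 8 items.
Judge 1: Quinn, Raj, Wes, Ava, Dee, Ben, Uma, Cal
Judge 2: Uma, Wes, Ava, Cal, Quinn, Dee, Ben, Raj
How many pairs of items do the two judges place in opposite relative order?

16 discordant pairs

Assign each item its position (1..8) in the first ordering, then rewrite the second ordering as that position sequence:
positions: Quinn→1, Raj→2, Wes→3, Ava→4, Dee→5, Ben→6, Uma→7, Cal→8
second ordering as positions: [7, 3, 4, 8, 1, 5, 6, 2]
Discordant pairs = inversions in this position sequence.
7: 3, 4, 1, 5, 6, 2 → 6
3: 1, 2 → 2
4: 1, 2 → 2
8: 1, 5, 6, 2 → 4
1: 0
5: 2 → 1
6: 2 → 1
2: 0
Total: 6 + 2 + 2 + 4 + 0 + 1 + 1 + 0 = 16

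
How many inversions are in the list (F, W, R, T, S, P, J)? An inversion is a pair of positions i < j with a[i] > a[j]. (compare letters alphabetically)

Inversions: 13

For each element, count later entries that are smaller:
F → none → 0
W → R, T, S, P, J → 5
R → P, J → 2
T → S, P, J → 3
S → P, J → 2
P → J → 1
J → none → 0
Sum: 0 + 5 + 2 + 3 + 2 + 1 + 0 = 13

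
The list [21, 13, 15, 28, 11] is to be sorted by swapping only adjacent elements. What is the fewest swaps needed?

6

The minimum number of adjacent swaps to sort an array equals its inversion count, since every such swap removes exactly one inversion.
Count inversions — for each element, later elements that are smaller:
21: 13, 15, 11 → 3
13: 11 → 1
15: 11 → 1
28: 11 → 1
11: none → 0
Total inversions: 3 + 1 + 1 + 1 + 0 = 6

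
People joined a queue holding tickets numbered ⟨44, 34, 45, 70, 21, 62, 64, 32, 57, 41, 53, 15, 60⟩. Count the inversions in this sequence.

40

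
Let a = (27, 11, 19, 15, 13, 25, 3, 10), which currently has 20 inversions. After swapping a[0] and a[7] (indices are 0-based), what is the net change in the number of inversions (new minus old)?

-11

Positions 0 and 7 hold 27 and 10; after swapping, the array is [10, 11, 19, 15, 13, 25, 3, 27].
For each element, count later entries that are smaller:
10: 1
11: 1
19: 3
15: 2
13: 1
25: 1
3: 0
27: 0
Sum: 1 + 1 + 3 + 2 + 1 + 1 + 0 + 0 = 9
Change: 9 − 20 = -11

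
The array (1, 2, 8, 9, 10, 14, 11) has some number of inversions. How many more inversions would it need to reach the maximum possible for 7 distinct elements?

Maximum inversions for 7 distinct elements is C(7, 2) = 7·6/2 = 21.
Current inversions — for each element, count later smaller elements:
1: 0
2: 0
8: 0
9: 0
10: 0
14: 1
11: 0
Current total: 0 + 0 + 0 + 0 + 0 + 1 + 0 = 1
Shortfall: 21 − 1 = 20

20 inversions short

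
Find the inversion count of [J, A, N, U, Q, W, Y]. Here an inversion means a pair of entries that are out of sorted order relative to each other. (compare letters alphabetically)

Inversion pairs (indices are 0-based):
(0,1): J > A
(3,4): U > Q
That's 2 pairs.

There are 2 out-of-order pairs.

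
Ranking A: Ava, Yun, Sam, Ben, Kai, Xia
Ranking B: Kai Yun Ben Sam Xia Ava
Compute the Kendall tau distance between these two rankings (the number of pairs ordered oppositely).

9 discordant pairs

Assign each item its position (1..6) in the first ordering, then rewrite the second ordering as that position sequence:
positions: Ava→1, Yun→2, Sam→3, Ben→4, Kai→5, Xia→6
second ordering as positions: [5, 2, 4, 3, 6, 1]
Discordant pairs = inversions in this position sequence.
5: 2, 4, 3, 1 → 4
2: 1 → 1
4: 3, 1 → 2
3: 1 → 1
6: 1 → 1
1: 0
Total: 4 + 1 + 2 + 1 + 1 + 0 = 9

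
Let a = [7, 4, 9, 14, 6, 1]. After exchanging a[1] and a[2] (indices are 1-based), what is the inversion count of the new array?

Positions 1 and 2 hold 7 and 4; after swapping, the array is [4, 7, 9, 14, 6, 1].
Sweep left to right; for each value list the smaller values that follow it:
4: 1
7: 2
9: 2
14: 2
6: 1
1: 0
Sum: 1 + 2 + 2 + 2 + 1 + 0 = 8

8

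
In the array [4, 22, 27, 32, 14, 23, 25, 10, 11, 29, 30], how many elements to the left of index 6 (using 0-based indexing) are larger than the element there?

2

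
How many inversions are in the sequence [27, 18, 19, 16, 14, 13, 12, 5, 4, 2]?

44 inversions

Element-by-element contributions:
27: 9
18: 7
19: 7
16: 6
14: 5
13: 4
12: 3
5: 2
4: 1
2: 0
Sum: 9 + 7 + 7 + 6 + 5 + 4 + 3 + 2 + 1 + 0 = 44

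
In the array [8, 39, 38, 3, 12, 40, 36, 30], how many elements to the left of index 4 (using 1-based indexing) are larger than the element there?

3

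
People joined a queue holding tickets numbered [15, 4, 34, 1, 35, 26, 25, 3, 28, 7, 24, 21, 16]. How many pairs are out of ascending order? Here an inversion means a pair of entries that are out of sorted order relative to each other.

41 inversions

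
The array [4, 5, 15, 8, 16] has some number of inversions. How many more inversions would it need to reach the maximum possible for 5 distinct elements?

Maximum inversions for 5 distinct elements is C(5, 2) = 5·4/2 = 10.
Current inversions — for each element, count later smaller elements:
4: 0
5: 0
15: 1
8: 0
16: 0
Current total: 0 + 0 + 1 + 0 + 0 = 1
Shortfall: 10 − 1 = 9

9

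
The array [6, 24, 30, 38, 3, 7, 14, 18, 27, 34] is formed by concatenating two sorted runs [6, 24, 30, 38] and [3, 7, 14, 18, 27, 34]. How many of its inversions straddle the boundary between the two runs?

For each element r of the right run, count left-run elements greater than r:
r = 3: 6, 24, 30, 38 → 4
r = 7: 24, 30, 38 → 3
r = 14: 24, 30, 38 → 3
r = 18: 24, 30, 38 → 3
r = 27: 30, 38 → 2
r = 34: 38 → 1
Cross-inversions: 4 + 3 + 3 + 3 + 2 + 1 = 16

16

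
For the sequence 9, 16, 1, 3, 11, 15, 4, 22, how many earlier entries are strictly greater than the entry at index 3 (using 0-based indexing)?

2

The element at index 3 is 3.
Elements before it: 9, 16, 1
Those larger than 3: 9, 16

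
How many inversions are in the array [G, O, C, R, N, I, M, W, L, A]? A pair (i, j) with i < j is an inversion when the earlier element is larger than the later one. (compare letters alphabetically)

Count, for each position, how many later elements it exceeds:
G: 2
O: 6
C: 1
R: 5
N: 4
I: 1
M: 2
W: 2
L: 1
A: 0
Sum: 2 + 6 + 1 + 5 + 4 + 1 + 2 + 2 + 1 + 0 = 24

24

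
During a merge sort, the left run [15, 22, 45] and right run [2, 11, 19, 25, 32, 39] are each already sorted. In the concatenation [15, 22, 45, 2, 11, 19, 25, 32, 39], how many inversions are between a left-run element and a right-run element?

11 cross-inversions

Count, for every r in R, how many entries of L exceed r:
r = 2: 15, 22, 45 → 3
r = 11: 15, 22, 45 → 3
r = 19: 22, 45 → 2
r = 25: 45 → 1
r = 32: 45 → 1
r = 39: 45 → 1
Cross-inversions: 3 + 3 + 2 + 1 + 1 + 1 = 11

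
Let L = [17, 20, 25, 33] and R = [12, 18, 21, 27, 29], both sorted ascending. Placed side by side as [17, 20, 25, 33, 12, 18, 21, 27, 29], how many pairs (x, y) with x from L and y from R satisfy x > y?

11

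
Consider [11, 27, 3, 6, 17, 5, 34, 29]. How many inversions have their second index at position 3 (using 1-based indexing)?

The element at index 3 is 3.
Elements before it: 11, 27
Those larger than 3: 11, 27

2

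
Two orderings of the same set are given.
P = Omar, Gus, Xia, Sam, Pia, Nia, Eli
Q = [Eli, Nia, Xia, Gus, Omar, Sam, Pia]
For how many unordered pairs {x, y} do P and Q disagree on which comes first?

14 disagreeing pairs

Assign each item its position (1..7) in the first ordering, then rewrite the second ordering as that position sequence:
positions: Omar→1, Gus→2, Xia→3, Sam→4, Pia→5, Nia→6, Eli→7
second ordering as positions: [7, 6, 3, 2, 1, 4, 5]
Discordant pairs = inversions in this position sequence.
7: 6, 3, 2, 1, 4, 5 → 6
6: 3, 2, 1, 4, 5 → 5
3: 2, 1 → 2
2: 1 → 1
1: 0
4: 0
5: 0
Total: 6 + 5 + 2 + 1 + 0 + 0 + 0 = 14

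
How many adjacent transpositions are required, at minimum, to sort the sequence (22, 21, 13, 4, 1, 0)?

The minimum number of adjacent swaps to sort an array equals its inversion count, since every such swap removes exactly one inversion.
Count inversions — for each element, later elements that are smaller:
22: 21, 13, 4, 1, 0 → 5
21: 13, 4, 1, 0 → 4
13: 4, 1, 0 → 3
4: 1, 0 → 2
1: 0 → 1
0: none → 0
Total inversions: 5 + 4 + 3 + 2 + 1 + 0 = 15

15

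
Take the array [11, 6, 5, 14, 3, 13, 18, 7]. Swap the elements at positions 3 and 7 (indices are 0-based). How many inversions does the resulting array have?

Positions 3 and 7 hold 14 and 7; after swapping, the array is [11, 6, 5, 7, 3, 13, 18, 14].
Element-by-element contributions:
11: 4
6: 2
5: 1
7: 1
3: 0
13: 0
18: 1
14: 0
Sum: 4 + 2 + 1 + 1 + 0 + 0 + 1 + 0 = 9

9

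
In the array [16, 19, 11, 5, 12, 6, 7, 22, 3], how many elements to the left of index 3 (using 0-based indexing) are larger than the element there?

3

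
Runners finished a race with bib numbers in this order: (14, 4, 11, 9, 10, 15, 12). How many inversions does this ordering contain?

Listing every pair i<j with a[i]>a[j] (using 1-based positions):
(1,2): 14 > 4
(1,3): 14 > 11
(1,4): 14 > 9
(1,5): 14 > 10
(1,7): 14 > 12
(3,4): 11 > 9
(3,5): 11 > 10
(6,7): 15 > 12
That's 8 pairs.

There are 8 inversions.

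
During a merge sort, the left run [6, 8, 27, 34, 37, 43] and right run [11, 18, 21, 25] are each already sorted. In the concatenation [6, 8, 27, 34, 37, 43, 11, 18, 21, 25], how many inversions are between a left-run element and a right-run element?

For each element r of the right run, count left-run elements greater than r:
r = 11: 27, 34, 37, 43 → 4
r = 18: 27, 34, 37, 43 → 4
r = 21: 27, 34, 37, 43 → 4
r = 25: 27, 34, 37, 43 → 4
Cross-inversions: 4 + 4 + 4 + 4 = 16

16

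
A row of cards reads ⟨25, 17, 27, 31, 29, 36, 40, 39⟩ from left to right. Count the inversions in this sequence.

3

Sweep left to right; for each value list the smaller values that follow it:
25: 1
17: 0
27: 0
31: 1
29: 0
36: 0
40: 1
39: 0
Sum: 1 + 0 + 0 + 1 + 0 + 0 + 1 + 0 = 3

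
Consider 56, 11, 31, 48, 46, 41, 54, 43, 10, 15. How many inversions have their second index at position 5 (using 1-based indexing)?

The element at index 5 is 46.
Elements before it: 56, 11, 31, 48
Those larger than 46: 56, 48

2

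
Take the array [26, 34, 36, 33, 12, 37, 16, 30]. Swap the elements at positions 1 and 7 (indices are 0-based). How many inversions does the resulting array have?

Positions 1 and 7 hold 34 and 30; after swapping, the array is [26, 30, 36, 33, 12, 37, 16, 34].
For each element, count later entries that are smaller:
26: 2
30: 2
36: 4
33: 2
12: 0
37: 2
16: 0
34: 0
Sum: 2 + 2 + 4 + 2 + 0 + 2 + 0 + 0 = 12

There are 12 inversions.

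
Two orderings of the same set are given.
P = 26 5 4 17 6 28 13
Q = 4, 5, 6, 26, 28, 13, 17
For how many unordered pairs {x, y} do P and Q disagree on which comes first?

Assign each item its position (1..7) in the first ordering, then rewrite the second ordering as that position sequence:
positions: 26→1, 5→2, 4→3, 17→4, 6→5, 28→6, 13→7
second ordering as positions: [3, 2, 5, 1, 6, 7, 4]
Discordant pairs = inversions in this position sequence.
3: 2, 1 → 2
2: 1 → 1
5: 1, 4 → 2
1: 0
6: 4 → 1
7: 4 → 1
4: 0
Total: 2 + 1 + 2 + 0 + 1 + 1 + 0 = 7

There are 7 disagreeing pairs.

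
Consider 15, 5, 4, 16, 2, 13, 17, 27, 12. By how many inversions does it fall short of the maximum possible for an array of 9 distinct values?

22

Maximum inversions for 9 distinct elements is C(9, 2) = 9·8/2 = 36.
Current inversions — for each element, count later smaller elements:
15: 5
5: 2
4: 1
16: 3
2: 0
13: 1
17: 1
27: 1
12: 0
Current total: 5 + 2 + 1 + 3 + 0 + 1 + 1 + 1 + 0 = 14
Shortfall: 36 − 14 = 22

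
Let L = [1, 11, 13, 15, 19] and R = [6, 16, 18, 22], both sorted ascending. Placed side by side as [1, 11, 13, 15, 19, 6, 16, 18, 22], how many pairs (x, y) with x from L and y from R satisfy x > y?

Count, for every r in R, how many entries of L exceed r:
r = 6: 11, 13, 15, 19 → 4
r = 16: 19 → 1
r = 18: 19 → 1
r = 22: none → 0
Cross-inversions: 4 + 1 + 1 + 0 = 6

6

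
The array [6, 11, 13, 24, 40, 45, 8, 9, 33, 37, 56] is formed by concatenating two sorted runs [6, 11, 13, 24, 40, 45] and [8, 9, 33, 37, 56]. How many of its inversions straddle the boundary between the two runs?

Take each right-half value and tally the left-half values above it:
r = 8: 11, 13, 24, 40, 45 → 5
r = 9: 11, 13, 24, 40, 45 → 5
r = 33: 40, 45 → 2
r = 37: 40, 45 → 2
r = 56: none → 0
Cross-inversions: 5 + 5 + 2 + 2 + 0 = 14

There are 14 cross-inversions.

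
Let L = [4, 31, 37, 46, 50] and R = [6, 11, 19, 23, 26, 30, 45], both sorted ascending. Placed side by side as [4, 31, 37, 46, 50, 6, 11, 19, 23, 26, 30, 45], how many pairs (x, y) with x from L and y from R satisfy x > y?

Take each right-half value and tally the left-half values above it:
r = 6: 31, 37, 46, 50 → 4
r = 11: 31, 37, 46, 50 → 4
r = 19: 31, 37, 46, 50 → 4
r = 23: 31, 37, 46, 50 → 4
r = 26: 31, 37, 46, 50 → 4
r = 30: 31, 37, 46, 50 → 4
r = 45: 46, 50 → 2
Cross-inversions: 4 + 4 + 4 + 4 + 4 + 4 + 2 = 26

Split inversions: 26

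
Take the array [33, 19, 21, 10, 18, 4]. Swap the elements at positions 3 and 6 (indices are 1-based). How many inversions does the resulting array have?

8

Positions 3 and 6 hold 21 and 4; after swapping, the array is [33, 19, 4, 10, 18, 21].
For each element, count later entries that are smaller:
33: 5
19: 3
4: 0
10: 0
18: 0
21: 0
Sum: 5 + 3 + 0 + 0 + 0 + 0 = 8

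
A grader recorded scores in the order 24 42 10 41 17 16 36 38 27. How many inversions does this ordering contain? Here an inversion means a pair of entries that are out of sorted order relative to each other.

There are 18 inversions.

Element-by-element contributions:
24: 3
42: 7
10: 0
41: 5
17: 1
16: 0
36: 1
38: 1
27: 0
Sum: 3 + 7 + 0 + 5 + 1 + 0 + 1 + 1 + 0 = 18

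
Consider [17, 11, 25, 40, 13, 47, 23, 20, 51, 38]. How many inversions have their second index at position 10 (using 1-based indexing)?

3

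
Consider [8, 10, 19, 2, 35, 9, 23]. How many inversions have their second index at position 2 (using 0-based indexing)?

The element at index 2 is 19.
Elements before it: 8, 10
None of them are larger than 19.

0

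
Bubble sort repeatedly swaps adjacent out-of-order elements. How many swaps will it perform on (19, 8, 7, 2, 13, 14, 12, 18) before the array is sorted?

Each adjacent swap fixes exactly one inversion, so the minimum swap count equals the number of inversions.
Count inversions — for each element, later elements that are smaller:
19: 8, 7, 2, 13, 14, 12, 18 → 7
8: 7, 2 → 2
7: 2 → 1
2: none → 0
13: 12 → 1
14: 12 → 1
12: none → 0
18: none → 0
Total inversions: 7 + 2 + 1 + 0 + 1 + 1 + 0 + 0 = 12

Swaps: 12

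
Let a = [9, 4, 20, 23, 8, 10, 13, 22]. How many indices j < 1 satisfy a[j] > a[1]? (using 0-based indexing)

1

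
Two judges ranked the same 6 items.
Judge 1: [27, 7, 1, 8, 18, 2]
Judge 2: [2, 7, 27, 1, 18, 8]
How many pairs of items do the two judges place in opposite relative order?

Assign each item its position (1..6) in the first ordering, then rewrite the second ordering as that position sequence:
positions: 27→1, 7→2, 1→3, 8→4, 18→5, 2→6
second ordering as positions: [6, 2, 1, 3, 5, 4]
Discordant pairs = inversions in this position sequence.
6: 2, 1, 3, 5, 4 → 5
2: 1 → 1
1: 0
3: 0
5: 4 → 1
4: 0
Total: 5 + 1 + 0 + 0 + 1 + 0 = 7

7 discordant pairs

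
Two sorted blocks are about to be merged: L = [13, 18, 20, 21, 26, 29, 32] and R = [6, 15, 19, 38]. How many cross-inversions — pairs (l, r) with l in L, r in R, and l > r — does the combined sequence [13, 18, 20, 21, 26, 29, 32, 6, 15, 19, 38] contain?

Count, for every r in R, how many entries of L exceed r:
r = 6: 13, 18, 20, 21, 26, 29, 32 → 7
r = 15: 18, 20, 21, 26, 29, 32 → 6
r = 19: 20, 21, 26, 29, 32 → 5
r = 38: none → 0
Cross-inversions: 7 + 6 + 5 + 0 = 18

18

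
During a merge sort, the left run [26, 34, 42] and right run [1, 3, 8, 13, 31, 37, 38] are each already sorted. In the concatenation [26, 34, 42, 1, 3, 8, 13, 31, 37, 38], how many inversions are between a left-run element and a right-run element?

Split inversions: 16

For each element r of the right run, count left-run elements greater than r:
r = 1: 26, 34, 42 → 3
r = 3: 26, 34, 42 → 3
r = 8: 26, 34, 42 → 3
r = 13: 26, 34, 42 → 3
r = 31: 34, 42 → 2
r = 37: 42 → 1
r = 38: 42 → 1
Cross-inversions: 3 + 3 + 3 + 3 + 2 + 1 + 1 = 16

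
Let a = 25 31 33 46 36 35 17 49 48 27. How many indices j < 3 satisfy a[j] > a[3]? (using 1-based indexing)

The element at index 3 is 33.
Elements before it: 25, 31
None of them are larger than 33.

0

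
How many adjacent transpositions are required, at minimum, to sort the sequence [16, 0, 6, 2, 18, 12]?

Each adjacent swap fixes exactly one inversion, so the minimum swap count equals the number of inversions.
Count inversions — for each element, later elements that are smaller:
16: 0, 6, 2, 12 → 4
0: none → 0
6: 2 → 1
2: none → 0
18: 12 → 1
12: none → 0
Total inversions: 4 + 0 + 1 + 0 + 1 + 0 = 6

6 swaps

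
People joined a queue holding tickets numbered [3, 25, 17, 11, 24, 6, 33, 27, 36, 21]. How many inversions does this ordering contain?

Sweep left to right; for each value list the smaller values that follow it:
3: 0
25: 5
17: 2
11: 1
24: 2
6: 0
33: 2
27: 1
36: 1
21: 0
Sum: 0 + 5 + 2 + 1 + 2 + 0 + 2 + 1 + 1 + 0 = 14

14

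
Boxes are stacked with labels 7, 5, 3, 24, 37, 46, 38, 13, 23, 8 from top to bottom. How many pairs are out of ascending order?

Sweep left to right; for each value list the smaller values that follow it:
7: 2
5: 1
3: 0
24: 3
37: 3
46: 4
38: 3
13: 1
23: 1
8: 0
Sum: 2 + 1 + 0 + 3 + 3 + 4 + 3 + 1 + 1 + 0 = 18

18 inversions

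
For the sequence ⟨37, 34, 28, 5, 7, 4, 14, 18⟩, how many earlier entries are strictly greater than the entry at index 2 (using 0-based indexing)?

2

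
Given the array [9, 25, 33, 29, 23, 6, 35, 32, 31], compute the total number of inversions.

Count, for each position, how many later elements it exceeds:
9 → 6 → 1
25 → 23, 6 → 2
33 → 29, 23, 6, 32, 31 → 5
29 → 23, 6 → 2
23 → 6 → 1
6 → none → 0
35 → 32, 31 → 2
32 → 31 → 1
31 → none → 0
Sum: 1 + 2 + 5 + 2 + 1 + 0 + 2 + 1 + 0 = 14

14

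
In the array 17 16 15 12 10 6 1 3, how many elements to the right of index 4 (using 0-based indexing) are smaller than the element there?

3

The element at index 4 is 10.
Elements after it: 6, 1, 3
Those smaller than 10: 6, 1, 3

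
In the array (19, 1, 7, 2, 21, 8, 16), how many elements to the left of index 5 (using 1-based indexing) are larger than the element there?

0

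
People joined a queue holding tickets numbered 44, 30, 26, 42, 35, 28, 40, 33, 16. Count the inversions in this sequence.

24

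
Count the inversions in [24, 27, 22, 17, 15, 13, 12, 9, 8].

35 inversions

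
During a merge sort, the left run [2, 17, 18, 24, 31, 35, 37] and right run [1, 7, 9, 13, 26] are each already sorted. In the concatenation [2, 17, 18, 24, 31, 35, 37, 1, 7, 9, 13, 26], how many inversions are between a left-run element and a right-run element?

For each element r of the right run, count left-run elements greater than r:
r = 1: 2, 17, 18, 24, 31, 35, 37 → 7
r = 7: 17, 18, 24, 31, 35, 37 → 6
r = 9: 17, 18, 24, 31, 35, 37 → 6
r = 13: 17, 18, 24, 31, 35, 37 → 6
r = 26: 31, 35, 37 → 3
Cross-inversions: 7 + 6 + 6 + 6 + 3 = 28

28 split inversions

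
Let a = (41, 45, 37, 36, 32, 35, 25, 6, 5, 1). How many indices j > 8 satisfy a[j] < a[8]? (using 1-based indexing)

2

The element at index 8 is 6.
Elements after it: 5, 1
Those smaller than 6: 5, 1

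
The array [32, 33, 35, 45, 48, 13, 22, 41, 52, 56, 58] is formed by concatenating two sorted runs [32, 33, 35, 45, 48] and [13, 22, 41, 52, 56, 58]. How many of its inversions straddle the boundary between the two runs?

12

Take each right-half value and tally the left-half values above it:
r = 13: 32, 33, 35, 45, 48 → 5
r = 22: 32, 33, 35, 45, 48 → 5
r = 41: 45, 48 → 2
r = 52: none → 0
r = 56: none → 0
r = 58: none → 0
Cross-inversions: 5 + 5 + 2 + 0 + 0 + 0 = 12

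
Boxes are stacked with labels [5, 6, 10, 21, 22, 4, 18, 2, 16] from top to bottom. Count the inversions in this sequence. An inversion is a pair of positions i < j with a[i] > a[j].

17

Sweep left to right; for each value list the smaller values that follow it:
5 → 4, 2 → 2
6 → 4, 2 → 2
10 → 4, 2 → 2
21 → 4, 18, 2, 16 → 4
22 → 4, 18, 2, 16 → 4
4 → 2 → 1
18 → 2, 16 → 2
2 → none → 0
16 → none → 0
Sum: 2 + 2 + 2 + 4 + 4 + 1 + 2 + 0 + 0 = 17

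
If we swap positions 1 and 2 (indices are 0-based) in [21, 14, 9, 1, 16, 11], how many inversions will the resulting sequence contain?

9

Positions 1 and 2 hold 14 and 9; after swapping, the array is [21, 9, 14, 1, 16, 11].
Count, for each position, how many later elements it exceeds:
21: 5
9: 1
14: 2
1: 0
16: 1
11: 0
Sum: 5 + 1 + 2 + 0 + 1 + 0 = 9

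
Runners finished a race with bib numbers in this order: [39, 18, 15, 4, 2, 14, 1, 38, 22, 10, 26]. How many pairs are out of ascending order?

30 inversions

Element-by-element contributions:
39 → 18, 15, 4, 2, 14, 1, 38, 22, 10, 26 → 10
18 → 15, 4, 2, 14, 1, 10 → 6
15 → 4, 2, 14, 1, 10 → 5
4 → 2, 1 → 2
2 → 1 → 1
14 → 1, 10 → 2
1 → none → 0
38 → 22, 10, 26 → 3
22 → 10 → 1
10 → none → 0
26 → none → 0
Sum: 10 + 6 + 5 + 2 + 1 + 2 + 0 + 3 + 1 + 0 + 0 = 30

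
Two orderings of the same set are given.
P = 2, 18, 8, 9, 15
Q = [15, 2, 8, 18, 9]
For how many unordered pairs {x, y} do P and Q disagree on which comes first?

5

Assign each item its position (1..5) in the first ordering, then rewrite the second ordering as that position sequence:
positions: 2→1, 18→2, 8→3, 9→4, 15→5
second ordering as positions: [5, 1, 3, 2, 4]
Discordant pairs = inversions in this position sequence.
5: 1, 3, 2, 4 → 4
1: 0
3: 2 → 1
2: 0
4: 0
Total: 4 + 0 + 1 + 0 + 0 = 5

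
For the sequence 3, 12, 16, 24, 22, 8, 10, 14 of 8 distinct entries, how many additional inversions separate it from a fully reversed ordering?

Maximum inversions for 8 distinct elements is C(8, 2) = 8·7/2 = 28.
Current inversions — for each element, count later smaller elements:
3: 0
12: 2
16: 3
24: 4
22: 3
8: 0
10: 0
14: 0
Current total: 0 + 2 + 3 + 4 + 3 + 0 + 0 + 0 = 12
Shortfall: 28 − 12 = 16

16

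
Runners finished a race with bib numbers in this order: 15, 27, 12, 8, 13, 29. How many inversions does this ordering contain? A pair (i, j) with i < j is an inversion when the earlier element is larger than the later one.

Inversions: 7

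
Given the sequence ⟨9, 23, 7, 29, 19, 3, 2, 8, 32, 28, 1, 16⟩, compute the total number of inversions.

There are 36 inversions.

Sweep left to right; for each value list the smaller values that follow it:
9 → 7, 3, 2, 8, 1 → 5
23 → 7, 19, 3, 2, 8, 1, 16 → 7
7 → 3, 2, 1 → 3
29 → 19, 3, 2, 8, 28, 1, 16 → 7
19 → 3, 2, 8, 1, 16 → 5
3 → 2, 1 → 2
2 → 1 → 1
8 → 1 → 1
32 → 28, 1, 16 → 3
28 → 1, 16 → 2
1 → none → 0
16 → none → 0
Sum: 5 + 7 + 3 + 7 + 5 + 2 + 1 + 1 + 3 + 2 + 0 + 0 = 36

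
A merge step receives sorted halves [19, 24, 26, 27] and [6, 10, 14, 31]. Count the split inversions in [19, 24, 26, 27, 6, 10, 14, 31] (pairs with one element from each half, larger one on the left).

12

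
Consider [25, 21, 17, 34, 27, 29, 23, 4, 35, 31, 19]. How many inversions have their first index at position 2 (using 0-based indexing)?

1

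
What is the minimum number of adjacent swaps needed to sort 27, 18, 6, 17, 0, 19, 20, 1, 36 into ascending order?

The minimum number of adjacent swaps to sort an array equals its inversion count, since every such swap removes exactly one inversion.
Count inversions — for each element, later elements that are smaller:
27: 18, 6, 17, 0, 19, 20, 1 → 7
18: 6, 17, 0, 1 → 4
6: 0, 1 → 2
17: 0, 1 → 2
0: none → 0
19: 1 → 1
20: 1 → 1
1: none → 0
36: none → 0
Total inversions: 7 + 4 + 2 + 2 + 0 + 1 + 1 + 0 + 0 = 17

17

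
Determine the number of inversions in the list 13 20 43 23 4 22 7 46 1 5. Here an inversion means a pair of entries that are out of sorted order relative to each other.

For each element, count later entries that are smaller:
13: 4
20: 4
43: 6
23: 5
4: 1
22: 3
7: 2
46: 2
1: 0
5: 0
Sum: 4 + 4 + 6 + 5 + 1 + 3 + 2 + 2 + 0 + 0 = 27

Inversions: 27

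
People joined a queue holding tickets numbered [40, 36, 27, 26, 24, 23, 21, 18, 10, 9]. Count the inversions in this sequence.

There are 45 inversions.

Sweep left to right; for each value list the smaller values that follow it:
40: 9
36: 8
27: 7
26: 6
24: 5
23: 4
21: 3
18: 2
10: 1
9: 0
Sum: 9 + 8 + 7 + 6 + 5 + 4 + 3 + 2 + 1 + 0 = 45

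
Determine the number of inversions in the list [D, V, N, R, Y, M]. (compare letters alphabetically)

Inversions: 6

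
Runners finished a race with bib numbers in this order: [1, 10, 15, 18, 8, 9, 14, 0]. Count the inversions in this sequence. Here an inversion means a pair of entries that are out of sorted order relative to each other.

15

Count, for each position, how many later elements it exceeds:
1: 1
10: 3
15: 4
18: 4
8: 1
9: 1
14: 1
0: 0
Sum: 1 + 3 + 4 + 4 + 1 + 1 + 1 + 0 = 15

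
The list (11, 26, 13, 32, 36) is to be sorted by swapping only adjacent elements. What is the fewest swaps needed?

1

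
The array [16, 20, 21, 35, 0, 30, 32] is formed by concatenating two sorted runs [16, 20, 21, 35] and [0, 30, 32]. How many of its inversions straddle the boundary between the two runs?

6

Take each right-half value and tally the left-half values above it:
r = 0: 16, 20, 21, 35 → 4
r = 30: 35 → 1
r = 32: 35 → 1
Cross-inversions: 4 + 1 + 1 = 6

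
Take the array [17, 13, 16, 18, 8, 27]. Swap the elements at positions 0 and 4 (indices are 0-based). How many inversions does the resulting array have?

Positions 0 and 4 hold 17 and 8; after swapping, the array is [8, 13, 16, 18, 17, 27].
For each element, count later entries that are smaller:
8 → none → 0
13 → none → 0
16 → none → 0
18 → 17 → 1
17 → none → 0
27 → none → 0
Sum: 0 + 0 + 0 + 1 + 0 + 0 = 1

1 inversion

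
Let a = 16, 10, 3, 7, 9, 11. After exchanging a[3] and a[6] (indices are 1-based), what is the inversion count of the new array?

13

Positions 3 and 6 hold 3 and 11; after swapping, the array is [16, 10, 11, 7, 9, 3].
Sweep left to right; for each value list the smaller values that follow it:
16: 5
10: 3
11: 3
7: 1
9: 1
3: 0
Sum: 5 + 3 + 3 + 1 + 1 + 0 = 13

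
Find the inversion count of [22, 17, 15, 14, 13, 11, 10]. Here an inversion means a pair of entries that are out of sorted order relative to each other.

Count, for each position, how many later elements it exceeds:
22: 6
17: 5
15: 4
14: 3
13: 2
11: 1
10: 0
Sum: 6 + 5 + 4 + 3 + 2 + 1 + 0 = 21

21 inversions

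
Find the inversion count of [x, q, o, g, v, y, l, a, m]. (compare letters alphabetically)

Element-by-element contributions:
x → q, o, g, v, l, a, m → 7
q → o, g, l, a, m → 5
o → g, l, a, m → 4
g → a → 1
v → l, a, m → 3
y → l, a, m → 3
l → a → 1
a → none → 0
m → none → 0
Sum: 7 + 5 + 4 + 1 + 3 + 3 + 1 + 0 + 0 = 24

24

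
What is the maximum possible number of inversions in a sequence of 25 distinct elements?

300

A reversed (strictly descending) arrangement makes every pair an inversion, giving C(25, 2) inversions.
C(25, 2) = 25·24/2 = 300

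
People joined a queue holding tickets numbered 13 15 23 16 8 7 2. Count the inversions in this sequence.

Element-by-element contributions:
13 → 8, 7, 2 → 3
15 → 8, 7, 2 → 3
23 → 16, 8, 7, 2 → 4
16 → 8, 7, 2 → 3
8 → 7, 2 → 2
7 → 2 → 1
2 → none → 0
Sum: 3 + 3 + 4 + 3 + 2 + 1 + 0 = 16

16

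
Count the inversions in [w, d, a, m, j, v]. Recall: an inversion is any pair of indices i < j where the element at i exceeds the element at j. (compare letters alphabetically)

7 inversions

Inversion pairs (indices are 1-based):
(1,2): w > d
(1,3): w > a
(1,4): w > m
(1,5): w > j
(1,6): w > v
(2,3): d > a
(4,5): m > j
That's 7 pairs.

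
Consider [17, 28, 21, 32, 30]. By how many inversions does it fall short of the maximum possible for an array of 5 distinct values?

Maximum inversions for 5 distinct elements is C(5, 2) = 5·4/2 = 10.
Current inversions — for each element, count later smaller elements:
17: 0
28: 1
21: 0
32: 1
30: 0
Current total: 0 + 1 + 0 + 1 + 0 = 2
Shortfall: 10 − 2 = 8

8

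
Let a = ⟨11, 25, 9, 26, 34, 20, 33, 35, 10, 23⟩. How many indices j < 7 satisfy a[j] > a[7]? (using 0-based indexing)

The element at index 7 is 35.
Elements before it: 11, 25, 9, 26, 34, 20, 33
None of them are larger than 35.

0 such elements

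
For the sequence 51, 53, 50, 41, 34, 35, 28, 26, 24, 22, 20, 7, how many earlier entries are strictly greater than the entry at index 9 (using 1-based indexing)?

The element at index 9 is 24.
Elements before it: 51, 53, 50, 41, 34, 35, 28, 26
Those larger than 24: 51, 53, 50, 41, 34, 35, 28, 26

8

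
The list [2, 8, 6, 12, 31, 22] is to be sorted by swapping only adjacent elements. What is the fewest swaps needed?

The minimum number of adjacent swaps to sort an array equals its inversion count, since every such swap removes exactly one inversion.
Count inversions — for each element, later elements that are smaller:
2: none → 0
8: 6 → 1
6: none → 0
12: none → 0
31: 22 → 1
22: none → 0
Total inversions: 0 + 1 + 0 + 0 + 1 + 0 = 2

There are 2 swaps.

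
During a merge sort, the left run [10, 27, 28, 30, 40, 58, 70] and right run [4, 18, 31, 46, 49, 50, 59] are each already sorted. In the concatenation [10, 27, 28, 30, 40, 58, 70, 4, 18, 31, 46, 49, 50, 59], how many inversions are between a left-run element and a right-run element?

Count, for every r in R, how many entries of L exceed r:
r = 4: 10, 27, 28, 30, 40, 58, 70 → 7
r = 18: 27, 28, 30, 40, 58, 70 → 6
r = 31: 40, 58, 70 → 3
r = 46: 58, 70 → 2
r = 49: 58, 70 → 2
r = 50: 58, 70 → 2
r = 59: 70 → 1
Cross-inversions: 7 + 6 + 3 + 2 + 2 + 2 + 1 = 23

23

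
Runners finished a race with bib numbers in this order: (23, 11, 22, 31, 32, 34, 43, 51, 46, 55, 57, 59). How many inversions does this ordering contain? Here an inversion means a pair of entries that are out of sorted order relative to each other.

3 inversions

Element-by-element contributions:
23: 2
11: 0
22: 0
31: 0
32: 0
34: 0
43: 0
51: 1
46: 0
55: 0
57: 0
59: 0
Sum: 2 + 0 + 0 + 0 + 0 + 0 + 0 + 1 + 0 + 0 + 0 + 0 = 3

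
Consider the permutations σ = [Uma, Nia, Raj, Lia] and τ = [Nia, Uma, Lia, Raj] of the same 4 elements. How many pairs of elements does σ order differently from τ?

Assign each item its position (1..4) in the first ordering, then rewrite the second ordering as that position sequence:
positions: Uma→1, Nia→2, Raj→3, Lia→4
second ordering as positions: [2, 1, 4, 3]
Discordant pairs = inversions in this position sequence.
2: 1 → 1
1: 0
4: 3 → 1
3: 0
Total: 1 + 0 + 1 + 0 = 2

2 discordant pairs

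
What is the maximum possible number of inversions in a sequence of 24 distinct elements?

The maximum occurs when the array is in strictly decreasing order: every one of the C(24, 2) pairs is inverted.
C(24, 2) = 24·23/2 = 276

Inversions: 276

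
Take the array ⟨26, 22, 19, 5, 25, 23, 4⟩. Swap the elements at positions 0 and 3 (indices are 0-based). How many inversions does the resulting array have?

10 inversions

Positions 0 and 3 hold 26 and 5; after swapping, the array is [5, 22, 19, 26, 25, 23, 4].
Element-by-element contributions:
5 → 4 → 1
22 → 19, 4 → 2
19 → 4 → 1
26 → 25, 23, 4 → 3
25 → 23, 4 → 2
23 → 4 → 1
4 → none → 0
Sum: 1 + 2 + 1 + 3 + 2 + 1 + 0 = 10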